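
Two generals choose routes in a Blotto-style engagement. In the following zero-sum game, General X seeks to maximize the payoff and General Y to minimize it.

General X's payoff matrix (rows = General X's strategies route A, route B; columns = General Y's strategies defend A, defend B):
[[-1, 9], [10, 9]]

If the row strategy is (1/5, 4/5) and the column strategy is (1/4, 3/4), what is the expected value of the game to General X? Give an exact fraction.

Against (1/4, 3/4), each row's expected payoff is route A: 13/2; route B: 37/4.
Taking the (1/5, 4/5)-weighted average: (1/5)·(13/2) + (4/5)·(37/4) = 87/10.

87/10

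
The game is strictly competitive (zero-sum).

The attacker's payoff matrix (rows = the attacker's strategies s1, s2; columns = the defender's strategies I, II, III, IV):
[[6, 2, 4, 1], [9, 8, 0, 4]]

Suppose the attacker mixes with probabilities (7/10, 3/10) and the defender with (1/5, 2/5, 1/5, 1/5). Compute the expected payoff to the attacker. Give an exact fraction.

96/25

Against (1/5, 2/5, 1/5, 1/5), each row's expected payoff is s1: 3; s2: 29/5.
Taking the (7/10, 3/10)-weighted average: (7/10)·(3) + (3/10)·(29/5) = 96/25.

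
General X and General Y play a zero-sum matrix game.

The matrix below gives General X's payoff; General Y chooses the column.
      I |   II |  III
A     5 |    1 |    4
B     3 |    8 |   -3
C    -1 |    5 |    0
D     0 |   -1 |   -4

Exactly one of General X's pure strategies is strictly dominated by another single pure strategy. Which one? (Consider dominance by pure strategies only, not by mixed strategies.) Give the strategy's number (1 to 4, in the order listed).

Compare D with A: 5 > 0, 1 > -1, 4 > -4.
So A strictly dominates D for General X; D is strictly dominated.

4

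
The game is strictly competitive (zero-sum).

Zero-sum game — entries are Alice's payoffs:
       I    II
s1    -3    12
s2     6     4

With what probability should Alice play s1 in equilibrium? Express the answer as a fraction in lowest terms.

2/17

Row minima are -3 and 4, so Alice's maximin is 4; column maxima are 6 and 12, so Bob's minimax is 6. These differ, so the equilibrium is in mixed strategies.
Let Alice play s1 with probability p. Bob is indifferent when −3p + 6(1−p) = 12p + 4(1−p), giving p = 2/17.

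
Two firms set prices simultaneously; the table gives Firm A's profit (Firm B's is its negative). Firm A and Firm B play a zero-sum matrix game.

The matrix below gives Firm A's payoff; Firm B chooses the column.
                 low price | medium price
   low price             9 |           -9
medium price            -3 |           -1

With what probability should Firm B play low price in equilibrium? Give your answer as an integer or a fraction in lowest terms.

2/5

Row minima are -9 and -3, so Firm A's maximin is -3; column maxima are 9 and -1, so Firm B's minimax is -1. These differ, so the equilibrium is in mixed strategies.
Let Firm B play low price with probability q. Firm A is indifferent when 9q − 9(1−q) = −3q − (1−q), giving q = 2/5.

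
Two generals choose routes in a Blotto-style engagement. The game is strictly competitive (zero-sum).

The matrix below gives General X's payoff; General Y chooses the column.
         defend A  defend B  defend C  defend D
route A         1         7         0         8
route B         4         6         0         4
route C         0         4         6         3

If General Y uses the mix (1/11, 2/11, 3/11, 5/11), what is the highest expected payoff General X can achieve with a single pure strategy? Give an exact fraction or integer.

5

route A: (1)·(1/11) + (7)·(2/11) + (0)·(3/11) + (8)·(5/11) = 5.
route B: (4)·(1/11) + (6)·(2/11) + (0)·(3/11) + (4)·(5/11) = 36/11.
route C: (0)·(1/11) + (4)·(2/11) + (6)·(3/11) + (3)·(5/11) = 41/11.
The best pure response is route A with expected payoff 5.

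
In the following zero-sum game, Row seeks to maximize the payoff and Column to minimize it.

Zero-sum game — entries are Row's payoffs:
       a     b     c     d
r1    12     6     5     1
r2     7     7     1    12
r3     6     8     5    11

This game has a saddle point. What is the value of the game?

Row minima: 1, 1, 5 → Row's maximin is 5.
Column maxima: 12, 8, 5, 12 → Column's minimax is 5.
They coincide at (r3, c), so the value is 5.

5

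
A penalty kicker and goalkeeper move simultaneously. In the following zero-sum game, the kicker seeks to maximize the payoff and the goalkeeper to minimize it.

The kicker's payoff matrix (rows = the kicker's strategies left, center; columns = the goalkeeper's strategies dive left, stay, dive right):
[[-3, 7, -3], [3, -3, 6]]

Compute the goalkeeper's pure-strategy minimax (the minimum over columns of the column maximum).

3

The worst case (largest entry) in each column is dive left: 3, stay: 7, dive right: 6.
The best (smallest) of these is 3.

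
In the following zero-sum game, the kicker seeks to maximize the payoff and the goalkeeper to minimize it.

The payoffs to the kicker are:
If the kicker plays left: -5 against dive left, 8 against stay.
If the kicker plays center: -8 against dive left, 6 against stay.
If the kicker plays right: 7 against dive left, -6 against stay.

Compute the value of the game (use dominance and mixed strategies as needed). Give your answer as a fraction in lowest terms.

1

Row center is strictly dominated by row left, so the kicker never plays it.
The remaining 2×2 game on (left, right) × (dive left, stay) has no saddle point. Let the kicker play left with probability p; indifference gives −5p + 7(1−p) = 8p − 6(1−p), so p = 1/2.
Similarly the goalkeeper's optimal q on dive left is 7/13, and the value is -5·(7/13) + (8)·(6/13) = 1.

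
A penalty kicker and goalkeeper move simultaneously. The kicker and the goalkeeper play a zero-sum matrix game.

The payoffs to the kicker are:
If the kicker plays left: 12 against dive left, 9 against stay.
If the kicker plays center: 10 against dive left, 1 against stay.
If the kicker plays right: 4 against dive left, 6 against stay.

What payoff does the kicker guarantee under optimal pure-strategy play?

Row minima: 9, 1, 4 → the kicker's maximin is 9.
Column maxima: 12, 9 → the goalkeeper's minimax is 9.
They coincide at (left, stay), so the value is 9.

9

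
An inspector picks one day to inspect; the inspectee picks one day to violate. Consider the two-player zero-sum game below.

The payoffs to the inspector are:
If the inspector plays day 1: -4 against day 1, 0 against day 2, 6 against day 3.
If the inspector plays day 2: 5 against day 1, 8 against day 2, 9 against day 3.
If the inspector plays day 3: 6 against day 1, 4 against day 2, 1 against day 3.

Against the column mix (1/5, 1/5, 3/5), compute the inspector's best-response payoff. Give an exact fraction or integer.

8

day 1: (-4)·(1/5) + (0)·(1/5) + (6)·(3/5) = 14/5.
day 2: (5)·(1/5) + (8)·(1/5) + (9)·(3/5) = 8.
day 3: (6)·(1/5) + (4)·(1/5) + (1)·(3/5) = 13/5.
The best pure response is day 2 with expected payoff 8.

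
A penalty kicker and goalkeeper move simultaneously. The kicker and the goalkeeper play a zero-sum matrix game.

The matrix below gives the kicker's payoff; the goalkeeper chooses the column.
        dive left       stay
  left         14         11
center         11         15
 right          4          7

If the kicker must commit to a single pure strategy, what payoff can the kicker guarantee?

11

The worst-case payoff for each row is left: 11, center: 11, right: 4.
The best of these is 11.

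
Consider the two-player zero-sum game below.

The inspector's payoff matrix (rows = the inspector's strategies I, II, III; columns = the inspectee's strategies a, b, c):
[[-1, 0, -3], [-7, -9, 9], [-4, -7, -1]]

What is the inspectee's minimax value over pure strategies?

The worst case (largest entry) in each column is a: -1, b: 0, c: 9.
The best (smallest) of these is -1.

-1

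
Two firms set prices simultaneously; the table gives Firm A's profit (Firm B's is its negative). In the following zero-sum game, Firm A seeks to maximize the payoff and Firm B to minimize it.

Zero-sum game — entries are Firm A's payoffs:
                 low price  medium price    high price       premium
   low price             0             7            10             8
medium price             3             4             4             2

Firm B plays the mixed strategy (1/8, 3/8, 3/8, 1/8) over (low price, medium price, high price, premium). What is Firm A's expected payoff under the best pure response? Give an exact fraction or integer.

59/8

low price: (0)·(1/8) + (7)·(3/8) + (10)·(3/8) + (8)·(1/8) = 59/8.
medium price: (3)·(1/8) + (4)·(3/8) + (4)·(3/8) + (2)·(1/8) = 29/8.
The best pure response is low price with expected payoff 59/8.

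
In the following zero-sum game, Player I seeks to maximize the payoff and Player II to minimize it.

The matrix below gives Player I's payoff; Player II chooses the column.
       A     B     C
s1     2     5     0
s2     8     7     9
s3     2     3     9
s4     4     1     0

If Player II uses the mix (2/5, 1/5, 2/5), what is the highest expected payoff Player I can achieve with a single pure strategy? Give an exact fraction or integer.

s1: (2)·(2/5) + (5)·(1/5) + (0)·(2/5) = 9/5.
s2: (8)·(2/5) + (7)·(1/5) + (9)·(2/5) = 41/5.
s3: (2)·(2/5) + (3)·(1/5) + (9)·(2/5) = 5.
s4: (4)·(2/5) + (1)·(1/5) + (0)·(2/5) = 9/5.
The best pure response is s2 with expected payoff 41/5.

41/5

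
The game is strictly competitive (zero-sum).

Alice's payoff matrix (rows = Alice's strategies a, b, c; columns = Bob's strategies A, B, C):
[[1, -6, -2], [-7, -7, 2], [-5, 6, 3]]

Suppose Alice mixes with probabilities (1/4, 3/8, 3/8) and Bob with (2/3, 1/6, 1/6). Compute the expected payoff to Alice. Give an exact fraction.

-35/12

Against (2/3, 1/6, 1/6), each row's expected payoff is a: -2/3; b: -11/2; c: -11/6.
Taking the (1/4, 3/8, 3/8)-weighted average: (1/4)·(-2/3) + (3/8)·(-11/2) + (3/8)·(-11/6) = -35/12.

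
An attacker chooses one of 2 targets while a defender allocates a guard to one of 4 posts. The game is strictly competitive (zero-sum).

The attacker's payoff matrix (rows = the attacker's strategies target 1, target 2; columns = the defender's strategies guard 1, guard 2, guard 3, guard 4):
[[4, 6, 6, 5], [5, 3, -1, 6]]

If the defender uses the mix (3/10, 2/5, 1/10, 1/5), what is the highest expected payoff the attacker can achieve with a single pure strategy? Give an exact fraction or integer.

target 1: (4)·(3/10) + (6)·(2/5) + (6)·(1/10) + (5)·(1/5) = 26/5.
target 2: (5)·(3/10) + (3)·(2/5) + (-1)·(1/10) + (6)·(1/5) = 19/5.
The best pure response is target 1 with expected payoff 26/5.

26/5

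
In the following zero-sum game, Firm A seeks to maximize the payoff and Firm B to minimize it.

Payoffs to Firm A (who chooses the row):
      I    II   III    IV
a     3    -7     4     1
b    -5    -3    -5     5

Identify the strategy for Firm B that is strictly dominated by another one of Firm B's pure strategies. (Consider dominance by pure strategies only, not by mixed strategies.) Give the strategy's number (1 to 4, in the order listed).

4

Firm B prefers columns that give Firm A less. Compare IV with II: -7 < 1, -3 < 5.
So II strictly dominates IV for Firm B; IV is strictly dominated.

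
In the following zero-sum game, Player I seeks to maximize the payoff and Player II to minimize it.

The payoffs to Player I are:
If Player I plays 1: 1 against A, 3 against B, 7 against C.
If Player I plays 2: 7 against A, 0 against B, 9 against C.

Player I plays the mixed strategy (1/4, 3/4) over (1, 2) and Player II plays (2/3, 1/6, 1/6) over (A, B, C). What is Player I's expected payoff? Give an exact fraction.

Against (2/3, 1/6, 1/6), each row's expected payoff is 1: 7/3; 2: 37/6.
Taking the (1/4, 3/4)-weighted average: (1/4)·(7/3) + (3/4)·(37/6) = 125/24.

125/24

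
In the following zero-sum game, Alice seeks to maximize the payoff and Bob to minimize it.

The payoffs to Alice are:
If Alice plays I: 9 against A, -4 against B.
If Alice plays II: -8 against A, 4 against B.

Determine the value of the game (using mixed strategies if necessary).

Row minima are -4 and -8, so Alice's maximin is -4; column maxima are 9 and 4, so Bob's minimax is 4. These differ, so the equilibrium is in mixed strategies.
Let Alice play I with probability p. Bob is indifferent when 9p − 8(1−p) = −4p + 4(1−p), giving p = 12/25.
Let Bob play A with probability q. Alice is indifferent when 9q − 4(1−q) = −8q + 4(1−q), giving q = 8/25.
The value is 9·(8/25) + (-4)·(17/25) = 4/25.

4/25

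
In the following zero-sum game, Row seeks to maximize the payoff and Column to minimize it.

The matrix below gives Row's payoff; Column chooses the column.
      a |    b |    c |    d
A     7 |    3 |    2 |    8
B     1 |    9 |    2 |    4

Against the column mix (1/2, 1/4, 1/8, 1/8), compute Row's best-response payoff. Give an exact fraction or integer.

A: (7)·(1/2) + (3)·(1/4) + (2)·(1/8) + (8)·(1/8) = 11/2.
B: (1)·(1/2) + (9)·(1/4) + (2)·(1/8) + (4)·(1/8) = 7/2.
The best pure response is A with expected payoff 11/2.

11/2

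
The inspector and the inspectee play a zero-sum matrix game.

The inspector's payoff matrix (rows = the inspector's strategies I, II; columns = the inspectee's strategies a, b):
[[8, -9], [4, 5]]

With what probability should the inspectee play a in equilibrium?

Row minima are -9 and 4, so the inspector's maximin is 4; column maxima are 8 and 5, so the inspectee's minimax is 5. These differ, so the equilibrium is in mixed strategies.
Let the inspectee play a with probability q. The inspector is indifferent when 8q − 9(1−q) = 4q + 5(1−q), giving q = 7/9.

7/9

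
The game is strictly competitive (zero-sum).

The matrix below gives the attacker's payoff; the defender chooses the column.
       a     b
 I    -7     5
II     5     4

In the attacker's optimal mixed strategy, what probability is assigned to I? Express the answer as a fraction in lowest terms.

1/13

Row minima are -7 and 4, so the attacker's maximin is 4; column maxima are 5 and 5, so the defender's minimax is 5. These differ, so the equilibrium is in mixed strategies.
Let the attacker play I with probability p. The defender is indifferent when −7p + 5(1−p) = 5p + 4(1−p), giving p = 1/13.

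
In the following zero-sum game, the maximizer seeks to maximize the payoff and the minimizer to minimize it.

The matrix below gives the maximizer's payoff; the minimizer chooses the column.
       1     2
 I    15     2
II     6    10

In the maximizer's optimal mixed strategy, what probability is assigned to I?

4/17

Row minima are 2 and 6, so the maximizer's maximin is 6; column maxima are 15 and 10, so the minimizer's minimax is 10. These differ, so the equilibrium is in mixed strategies.
Let the maximizer play I with probability p. The minimizer is indifferent when 15p + 6(1−p) = 2p + 10(1−p), giving p = 4/17.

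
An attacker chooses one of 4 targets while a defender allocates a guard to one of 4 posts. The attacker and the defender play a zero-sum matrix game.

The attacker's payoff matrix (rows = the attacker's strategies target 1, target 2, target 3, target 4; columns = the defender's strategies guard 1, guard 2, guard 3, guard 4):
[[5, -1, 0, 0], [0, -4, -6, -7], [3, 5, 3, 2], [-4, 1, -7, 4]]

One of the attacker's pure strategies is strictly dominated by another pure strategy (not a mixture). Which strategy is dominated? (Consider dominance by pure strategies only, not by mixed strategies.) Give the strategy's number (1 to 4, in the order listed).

2

Compare target 2 with target 1: 5 > 0, -1 > -4, 0 > -6, 0 > -7.
So target 1 strictly dominates target 2 for the attacker; target 2 is strictly dominated.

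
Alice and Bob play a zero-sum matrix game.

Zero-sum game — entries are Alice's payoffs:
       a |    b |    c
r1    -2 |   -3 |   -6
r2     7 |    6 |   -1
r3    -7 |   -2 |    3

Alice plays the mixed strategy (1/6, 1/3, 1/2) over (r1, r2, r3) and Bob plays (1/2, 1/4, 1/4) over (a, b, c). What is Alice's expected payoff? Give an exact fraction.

Against (1/2, 1/4, 1/4), each row's expected payoff is r1: -13/4; r2: 19/4; r3: -13/4.
Taking the (1/6, 1/3, 1/2)-weighted average: (1/6)·(-13/4) + (1/3)·(19/4) + (1/2)·(-13/4) = -7/12.

-7/12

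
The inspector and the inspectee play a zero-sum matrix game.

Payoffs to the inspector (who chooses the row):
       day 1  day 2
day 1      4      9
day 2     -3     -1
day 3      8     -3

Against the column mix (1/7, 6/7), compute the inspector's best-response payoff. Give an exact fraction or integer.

58/7

day 1: (4)·(1/7) + (9)·(6/7) = 58/7.
day 2: (-3)·(1/7) + (-1)·(6/7) = -9/7.
day 3: (8)·(1/7) + (-3)·(6/7) = -10/7.
The best pure response is day 1 with expected payoff 58/7.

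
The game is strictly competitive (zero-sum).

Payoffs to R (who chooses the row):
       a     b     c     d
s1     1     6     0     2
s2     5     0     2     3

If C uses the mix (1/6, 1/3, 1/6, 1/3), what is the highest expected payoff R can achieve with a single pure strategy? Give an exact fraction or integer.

17/6

s1: (1)·(1/6) + (6)·(1/3) + (0)·(1/6) + (2)·(1/3) = 17/6.
s2: (5)·(1/6) + (0)·(1/3) + (2)·(1/6) + (3)·(1/3) = 13/6.
The best pure response is s1 with expected payoff 17/6.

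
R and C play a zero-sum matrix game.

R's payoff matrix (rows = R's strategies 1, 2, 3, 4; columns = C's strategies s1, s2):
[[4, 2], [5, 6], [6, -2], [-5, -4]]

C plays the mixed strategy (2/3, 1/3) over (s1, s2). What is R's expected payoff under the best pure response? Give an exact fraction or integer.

1: (4)·(2/3) + (2)·(1/3) = 10/3.
2: (5)·(2/3) + (6)·(1/3) = 16/3.
3: (6)·(2/3) + (-2)·(1/3) = 10/3.
4: (-5)·(2/3) + (-4)·(1/3) = -14/3.
The best pure response is 2 with expected payoff 16/3.

16/3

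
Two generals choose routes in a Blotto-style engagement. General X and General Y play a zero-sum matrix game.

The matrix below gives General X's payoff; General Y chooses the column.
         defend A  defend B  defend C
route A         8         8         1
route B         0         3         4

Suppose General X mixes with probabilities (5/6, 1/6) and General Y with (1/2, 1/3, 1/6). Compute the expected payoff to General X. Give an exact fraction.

215/36

Against (1/2, 1/3, 1/6), each row's expected payoff is route A: 41/6; route B: 5/3.
Taking the (5/6, 1/6)-weighted average: (5/6)·(41/6) + (1/6)·(5/3) = 215/36.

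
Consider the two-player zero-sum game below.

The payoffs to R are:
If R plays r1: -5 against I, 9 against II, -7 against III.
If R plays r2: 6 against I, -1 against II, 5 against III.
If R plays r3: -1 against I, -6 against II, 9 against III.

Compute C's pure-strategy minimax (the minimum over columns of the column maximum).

The worst case (largest entry) in each column is I: 6, II: 9, III: 9.
The best (smallest) of these is 6.

6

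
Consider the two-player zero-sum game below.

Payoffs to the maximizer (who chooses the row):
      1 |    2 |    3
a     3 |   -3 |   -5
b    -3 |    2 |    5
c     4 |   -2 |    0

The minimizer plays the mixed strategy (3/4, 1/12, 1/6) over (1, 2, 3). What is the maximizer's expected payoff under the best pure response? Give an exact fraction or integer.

a: (3)·(3/4) + (-3)·(1/12) + (-5)·(1/6) = 7/6.
b: (-3)·(3/4) + (2)·(1/12) + (5)·(1/6) = -5/4.
c: (4)·(3/4) + (-2)·(1/12) + (0)·(1/6) = 17/6.
The best pure response is c with expected payoff 17/6.

17/6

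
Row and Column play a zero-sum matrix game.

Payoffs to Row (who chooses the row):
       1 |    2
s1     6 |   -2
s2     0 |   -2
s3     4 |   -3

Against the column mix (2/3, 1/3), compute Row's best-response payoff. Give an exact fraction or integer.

s1: (6)·(2/3) + (-2)·(1/3) = 10/3.
s2: (0)·(2/3) + (-2)·(1/3) = -2/3.
s3: (4)·(2/3) + (-3)·(1/3) = 5/3.
The best pure response is s1 with expected payoff 10/3.

10/3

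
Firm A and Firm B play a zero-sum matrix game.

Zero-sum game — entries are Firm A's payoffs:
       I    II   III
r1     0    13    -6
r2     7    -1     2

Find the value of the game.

10/11

Column I is strictly dominated by III for Firm B (it gives Firm A more in every row).
The remaining 2×2 game on (r1, r2) × (II, III) has no saddle point. Let Firm A play r1 with probability p; indifference gives 13p − (1−p) = −6p + 2(1−p), so p = 3/22.
Similarly Firm B's optimal q on II is 4/11, and the value is 13·(4/11) + (-6)·(7/11) = 10/11.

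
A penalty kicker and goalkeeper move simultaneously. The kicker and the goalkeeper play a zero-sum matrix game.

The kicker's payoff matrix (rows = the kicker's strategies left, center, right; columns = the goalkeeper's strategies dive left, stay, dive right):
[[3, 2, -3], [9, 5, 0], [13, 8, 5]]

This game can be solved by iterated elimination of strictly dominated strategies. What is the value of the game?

5

Column dive left is strictly dominated by stay for the goalkeeper (2<3, 5<9, 8<13); eliminate dive left.
Row center is strictly dominated by row right (8>5, 5>0); eliminate center.
Column stay is strictly dominated by dive right for the goalkeeper (-3<2, 5<8); eliminate stay.
Row left is strictly dominated by row right (5>-3); eliminate left.
Only (right, dive right) remains, with payoff 5.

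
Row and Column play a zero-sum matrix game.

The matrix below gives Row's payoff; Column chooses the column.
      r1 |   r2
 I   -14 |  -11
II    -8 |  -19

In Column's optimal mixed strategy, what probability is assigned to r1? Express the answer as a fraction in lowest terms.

Row minima are -14 and -19, so Row's maximin is -14; column maxima are -8 and -11, so Column's minimax is -11. These differ, so the equilibrium is in mixed strategies.
Let Column play r1 with probability q. Row is indifferent when −14q − 11(1−q) = −8q − 19(1−q), giving q = 4/7.

4/7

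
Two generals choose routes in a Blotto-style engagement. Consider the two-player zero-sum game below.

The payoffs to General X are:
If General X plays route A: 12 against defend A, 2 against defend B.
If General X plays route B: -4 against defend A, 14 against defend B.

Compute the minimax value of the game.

Row minima are 2 and -4, so General X's maximin is 2; column maxima are 12 and 14, so General Y's minimax is 12. These differ, so the equilibrium is in mixed strategies.
Let General X play route A with probability p. General Y is indifferent when 12p − 4(1−p) = 2p + 14(1−p), giving p = 9/14.
Let General Y play defend A with probability q. General X is indifferent when 12q + 2(1−q) = −4q + 14(1−q), giving q = 3/7.
The value is 12·(3/7) + (2)·(4/7) = 44/7.

44/7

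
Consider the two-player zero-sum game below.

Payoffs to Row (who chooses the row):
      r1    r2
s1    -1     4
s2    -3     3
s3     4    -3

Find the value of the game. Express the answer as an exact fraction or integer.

Row s2 is strictly dominated by row s1, so Row never plays it.
The remaining 2×2 game on (s1, s3) × (r1, r2) has no saddle point. Let Row play s1 with probability p; indifference gives −p + 4(1−p) = 4p − 3(1−p), so p = 7/12.
Similarly Column's optimal q on r1 is 7/12, and the value is -1·(7/12) + (4)·(5/12) = 13/12.

13/12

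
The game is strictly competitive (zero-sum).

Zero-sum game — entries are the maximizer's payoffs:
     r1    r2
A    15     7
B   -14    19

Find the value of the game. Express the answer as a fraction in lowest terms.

Row minima are 7 and -14, so the maximizer's maximin is 7; column maxima are 15 and 19, so the minimizer's minimax is 15. These differ, so the equilibrium is in mixed strategies.
Let the maximizer play A with probability p. The minimizer is indifferent when 15p − 14(1−p) = 7p + 19(1−p), giving p = 33/41.
Let the minimizer play r1 with probability q. The maximizer is indifferent when 15q + 7(1−q) = −14q + 19(1−q), giving q = 12/41.
The value is 15·(12/41) + (7)·(29/41) = 383/41.

383/41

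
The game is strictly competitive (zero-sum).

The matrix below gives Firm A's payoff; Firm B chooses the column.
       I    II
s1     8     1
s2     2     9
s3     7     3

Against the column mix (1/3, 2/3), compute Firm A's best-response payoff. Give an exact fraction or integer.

s1: (8)·(1/3) + (1)·(2/3) = 10/3.
s2: (2)·(1/3) + (9)·(2/3) = 20/3.
s3: (7)·(1/3) + (3)·(2/3) = 13/3.
The best pure response is s2 with expected payoff 20/3.

20/3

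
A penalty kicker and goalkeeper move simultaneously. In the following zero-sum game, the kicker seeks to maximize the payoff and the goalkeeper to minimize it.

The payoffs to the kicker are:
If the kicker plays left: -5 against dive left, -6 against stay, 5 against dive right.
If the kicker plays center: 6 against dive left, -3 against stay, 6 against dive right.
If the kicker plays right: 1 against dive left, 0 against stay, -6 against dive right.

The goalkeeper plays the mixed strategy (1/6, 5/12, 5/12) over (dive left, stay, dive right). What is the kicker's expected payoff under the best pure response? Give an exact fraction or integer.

left: (-5)·(1/6) + (-6)·(5/12) + (5)·(5/12) = -5/4.
center: (6)·(1/6) + (-3)·(5/12) + (6)·(5/12) = 9/4.
right: (1)·(1/6) + (0)·(5/12) + (-6)·(5/12) = -7/3.
The best pure response is center with expected payoff 9/4.

9/4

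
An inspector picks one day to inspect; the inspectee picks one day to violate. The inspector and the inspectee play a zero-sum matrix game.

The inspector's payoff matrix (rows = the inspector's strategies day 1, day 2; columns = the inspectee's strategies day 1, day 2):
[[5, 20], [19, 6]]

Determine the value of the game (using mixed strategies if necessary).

25/2

Row minima are 5 and 6, so the inspector's maximin is 6; column maxima are 19 and 20, so the inspectee's minimax is 19. These differ, so the equilibrium is in mixed strategies.
Let the inspector play day 1 with probability p. The inspectee is indifferent when 5p + 19(1−p) = 20p + 6(1−p), giving p = 13/28.
Let the inspectee play day 1 with probability q. The inspector is indifferent when 5q + 20(1−q) = 19q + 6(1−q), giving q = 1/2.
The value is 5·(1/2) + (20)·(1/2) = 25/2.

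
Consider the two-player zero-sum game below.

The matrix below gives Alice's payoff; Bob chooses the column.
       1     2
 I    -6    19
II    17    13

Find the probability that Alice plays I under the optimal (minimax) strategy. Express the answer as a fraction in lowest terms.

Row minima are -6 and 13, so Alice's maximin is 13; column maxima are 17 and 19, so Bob's minimax is 17. These differ, so the equilibrium is in mixed strategies.
Let Alice play I with probability p. Bob is indifferent when −6p + 17(1−p) = 19p + 13(1−p), giving p = 4/29.

4/29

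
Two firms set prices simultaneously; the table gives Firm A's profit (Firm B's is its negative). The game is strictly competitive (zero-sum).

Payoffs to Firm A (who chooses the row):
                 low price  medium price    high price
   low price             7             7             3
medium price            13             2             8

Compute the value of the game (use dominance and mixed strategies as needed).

Column low price is strictly dominated by high price for Firm B (it gives Firm A more in every row).
The remaining 2×2 game on (low price, medium price) × (medium price, high price) has no saddle point. Let Firm A play low price with probability p; indifference gives 7p + 2(1−p) = 3p + 8(1−p), so p = 3/5.
Similarly Firm B's optimal q on medium price is 1/2, and the value is 7·(1/2) + (3)·(1/2) = 5.

5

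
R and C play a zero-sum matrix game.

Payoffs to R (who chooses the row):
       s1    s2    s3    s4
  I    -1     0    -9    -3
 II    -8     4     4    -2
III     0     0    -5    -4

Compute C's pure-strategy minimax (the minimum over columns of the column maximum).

-2

The worst case (largest entry) in each column is s1: 0, s2: 4, s3: 4, s4: -2.
The best (smallest) of these is -2.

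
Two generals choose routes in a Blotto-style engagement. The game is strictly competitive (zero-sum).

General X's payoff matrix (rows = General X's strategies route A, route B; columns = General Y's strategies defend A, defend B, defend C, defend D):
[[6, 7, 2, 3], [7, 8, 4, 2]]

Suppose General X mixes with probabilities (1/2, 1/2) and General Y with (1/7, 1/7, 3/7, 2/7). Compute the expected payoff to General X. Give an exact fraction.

4

Against (1/7, 1/7, 3/7, 2/7), each row's expected payoff is route A: 25/7; route B: 31/7.
Taking the (1/2, 1/2)-weighted average: (1/2)·(25/7) + (1/2)·(31/7) = 4.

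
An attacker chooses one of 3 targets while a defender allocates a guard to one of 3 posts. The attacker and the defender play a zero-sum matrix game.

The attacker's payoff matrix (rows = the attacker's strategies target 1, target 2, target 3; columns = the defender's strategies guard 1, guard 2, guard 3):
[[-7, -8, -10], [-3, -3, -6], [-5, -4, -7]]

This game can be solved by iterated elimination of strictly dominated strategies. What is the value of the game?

-6

Column guard 1 is strictly dominated by guard 3 for the defender (-10<-7, -6<-3, -7<-5); eliminate guard 1.
Row target 1 is strictly dominated by row target 2 (-3>-8, -6>-10); eliminate target 1.
Row target 3 is strictly dominated by row target 2 (-3>-4, -6>-7); eliminate target 3.
Column guard 2 is strictly dominated by guard 3 for the defender (-6<-3); eliminate guard 2.
Only (target 2, guard 3) remains, with payoff -6.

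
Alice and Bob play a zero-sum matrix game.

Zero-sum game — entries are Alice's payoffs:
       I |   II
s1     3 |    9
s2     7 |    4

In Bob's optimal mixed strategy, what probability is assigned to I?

5/9

Row minima are 3 and 4, so Alice's maximin is 4; column maxima are 7 and 9, so Bob's minimax is 7. These differ, so the equilibrium is in mixed strategies.
Let Bob play I with probability q. Alice is indifferent when 3q + 9(1−q) = 7q + 4(1−q), giving q = 5/9.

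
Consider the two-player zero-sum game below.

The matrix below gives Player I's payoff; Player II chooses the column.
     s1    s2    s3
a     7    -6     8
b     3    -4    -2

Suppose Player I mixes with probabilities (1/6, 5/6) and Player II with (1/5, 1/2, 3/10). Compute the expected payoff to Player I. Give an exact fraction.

-23/15

Against (1/5, 1/2, 3/10), each row's expected payoff is a: 4/5; b: -2.
Taking the (1/6, 5/6)-weighted average: (1/6)·(4/5) + (5/6)·(-2) = -23/15.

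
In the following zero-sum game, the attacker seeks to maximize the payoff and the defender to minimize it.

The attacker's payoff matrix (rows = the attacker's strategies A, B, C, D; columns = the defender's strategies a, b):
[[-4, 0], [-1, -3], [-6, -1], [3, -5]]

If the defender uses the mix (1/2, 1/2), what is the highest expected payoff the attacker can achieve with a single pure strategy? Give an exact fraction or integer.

-1

A: (-4)·(1/2) + (0)·(1/2) = -2.
B: (-1)·(1/2) + (-3)·(1/2) = -2.
C: (-6)·(1/2) + (-1)·(1/2) = -7/2.
D: (3)·(1/2) + (-5)·(1/2) = -1.
The best pure response is D with expected payoff -1.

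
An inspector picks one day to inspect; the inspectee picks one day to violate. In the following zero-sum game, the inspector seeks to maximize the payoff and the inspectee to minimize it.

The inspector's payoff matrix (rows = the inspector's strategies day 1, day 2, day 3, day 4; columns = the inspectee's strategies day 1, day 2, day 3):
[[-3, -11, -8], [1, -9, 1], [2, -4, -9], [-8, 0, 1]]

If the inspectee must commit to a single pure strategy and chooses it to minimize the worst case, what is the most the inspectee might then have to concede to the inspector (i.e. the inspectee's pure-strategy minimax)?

The worst case (largest entry) in each column is day 1: 2, day 2: 0, day 3: 1.
The best (smallest) of these is 0.

0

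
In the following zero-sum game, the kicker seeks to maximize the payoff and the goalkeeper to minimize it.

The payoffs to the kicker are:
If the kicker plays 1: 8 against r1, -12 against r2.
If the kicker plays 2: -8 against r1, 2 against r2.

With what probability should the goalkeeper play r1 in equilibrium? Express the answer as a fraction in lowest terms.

7/15

Row minima are -12 and -8, so the kicker's maximin is -8; column maxima are 8 and 2, so the goalkeeper's minimax is 2. These differ, so the equilibrium is in mixed strategies.
Let the goalkeeper play r1 with probability q. The kicker is indifferent when 8q − 12(1−q) = −8q + 2(1−q), giving q = 7/15.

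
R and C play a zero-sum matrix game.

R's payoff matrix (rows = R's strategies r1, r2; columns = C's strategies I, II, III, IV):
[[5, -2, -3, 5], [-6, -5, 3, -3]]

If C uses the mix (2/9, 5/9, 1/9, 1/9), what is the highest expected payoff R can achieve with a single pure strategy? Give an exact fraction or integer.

2/9

r1: (5)·(2/9) + (-2)·(5/9) + (-3)·(1/9) + (5)·(1/9) = 2/9.
r2: (-6)·(2/9) + (-5)·(5/9) + (3)·(1/9) + (-3)·(1/9) = -37/9.
The best pure response is r1 with expected payoff 2/9.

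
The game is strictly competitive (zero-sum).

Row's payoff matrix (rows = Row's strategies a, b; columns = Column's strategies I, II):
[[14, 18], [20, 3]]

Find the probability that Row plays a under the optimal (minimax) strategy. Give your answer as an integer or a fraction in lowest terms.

Row minima are 14 and 3, so Row's maximin is 14; column maxima are 20 and 18, so Column's minimax is 18. These differ, so the equilibrium is in mixed strategies.
Let Row play a with probability p. Column is indifferent when 14p + 20(1−p) = 18p + 3(1−p), giving p = 17/21.

17/21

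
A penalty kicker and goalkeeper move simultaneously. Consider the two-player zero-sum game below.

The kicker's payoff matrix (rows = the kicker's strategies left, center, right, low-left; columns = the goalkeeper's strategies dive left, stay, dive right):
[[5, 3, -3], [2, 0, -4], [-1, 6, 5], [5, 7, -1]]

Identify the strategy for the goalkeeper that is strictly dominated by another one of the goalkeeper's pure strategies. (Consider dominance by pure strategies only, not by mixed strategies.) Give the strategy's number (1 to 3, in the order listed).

The goalkeeper prefers columns that give the kicker less. Compare stay with dive right: -3 < 3, -4 < 0, 5 < 6, -1 < 7.
So dive right strictly dominates stay for the goalkeeper; stay is strictly dominated.

2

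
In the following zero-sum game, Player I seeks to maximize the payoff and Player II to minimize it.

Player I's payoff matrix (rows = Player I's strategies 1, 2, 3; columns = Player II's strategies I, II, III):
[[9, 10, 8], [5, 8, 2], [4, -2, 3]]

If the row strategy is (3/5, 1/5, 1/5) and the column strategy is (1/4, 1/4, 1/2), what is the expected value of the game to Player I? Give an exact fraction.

Against (1/4, 1/4, 1/2), each row's expected payoff is 1: 35/4; 2: 17/4; 3: 2.
Taking the (3/5, 1/5, 1/5)-weighted average: (3/5)·(35/4) + (1/5)·(17/4) + (1/5)·(2) = 13/2.

13/2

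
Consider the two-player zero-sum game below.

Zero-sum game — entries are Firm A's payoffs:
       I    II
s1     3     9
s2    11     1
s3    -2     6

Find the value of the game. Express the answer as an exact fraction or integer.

6

Row s3 is strictly dominated by row s1, so Firm A never plays it.
The remaining 2×2 game on (s1, s2) × (I, II) has no saddle point. Let Firm A play s1 with probability p; indifference gives 3p + 11(1−p) = 9p + (1−p), so p = 5/8.
Similarly Firm B's optimal q on I is 1/2, and the value is 3·(1/2) + (9)·(1/2) = 6.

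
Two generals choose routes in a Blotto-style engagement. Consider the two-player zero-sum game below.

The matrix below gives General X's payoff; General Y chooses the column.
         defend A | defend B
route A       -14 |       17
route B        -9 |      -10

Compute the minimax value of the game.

Row minima are -14 and -10, so General X's maximin is -10; column maxima are -9 and 17, so General Y's minimax is -9. These differ, so the equilibrium is in mixed strategies.
Let General X play route A with probability p. General Y is indifferent when −14p − 9(1−p) = 17p − 10(1−p), giving p = 1/32.
Let General Y play defend A with probability q. General X is indifferent when −14q + 17(1−q) = −9q − 10(1−q), giving q = 27/32.
The value is -14·(27/32) + (17)·(5/32) = -293/32.

-293/32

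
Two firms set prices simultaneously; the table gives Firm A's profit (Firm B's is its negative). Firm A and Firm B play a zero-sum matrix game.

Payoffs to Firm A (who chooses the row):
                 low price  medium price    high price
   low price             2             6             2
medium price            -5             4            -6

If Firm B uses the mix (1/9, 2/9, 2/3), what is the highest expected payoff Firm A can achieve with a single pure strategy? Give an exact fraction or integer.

low price: (2)·(1/9) + (6)·(2/9) + (2)·(2/3) = 26/9.
medium price: (-5)·(1/9) + (4)·(2/9) + (-6)·(2/3) = -11/3.
The best pure response is low price with expected payoff 26/9.

26/9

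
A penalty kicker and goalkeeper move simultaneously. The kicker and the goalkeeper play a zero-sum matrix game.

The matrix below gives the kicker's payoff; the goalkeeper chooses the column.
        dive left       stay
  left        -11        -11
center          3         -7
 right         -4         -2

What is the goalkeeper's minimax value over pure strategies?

The worst case (largest entry) in each column is dive left: 3, stay: -2.
The best (smallest) of these is -2.

-2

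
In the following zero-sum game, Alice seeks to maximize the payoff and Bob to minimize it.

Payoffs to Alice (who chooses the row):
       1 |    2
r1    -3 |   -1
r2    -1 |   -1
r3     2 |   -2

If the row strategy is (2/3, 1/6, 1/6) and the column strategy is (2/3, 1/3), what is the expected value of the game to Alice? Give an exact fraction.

-29/18

Against (2/3, 1/3), each row's expected payoff is r1: -7/3; r2: -1; r3: 2/3.
Taking the (2/3, 1/6, 1/6)-weighted average: (2/3)·(-7/3) + (1/6)·(-1) + (1/6)·(2/3) = -29/18.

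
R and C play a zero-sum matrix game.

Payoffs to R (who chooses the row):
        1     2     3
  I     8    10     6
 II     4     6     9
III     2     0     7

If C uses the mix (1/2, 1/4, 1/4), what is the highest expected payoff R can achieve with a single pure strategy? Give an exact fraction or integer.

I: (8)·(1/2) + (10)·(1/4) + (6)·(1/4) = 8.
II: (4)·(1/2) + (6)·(1/4) + (9)·(1/4) = 23/4.
III: (2)·(1/2) + (0)·(1/4) + (7)·(1/4) = 11/4.
The best pure response is I with expected payoff 8.

8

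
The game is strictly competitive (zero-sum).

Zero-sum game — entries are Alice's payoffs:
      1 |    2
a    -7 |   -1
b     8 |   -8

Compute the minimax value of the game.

Row minima are -7 and -8, so Alice's maximin is -7; column maxima are 8 and -1, so Bob's minimax is -1. These differ, so the equilibrium is in mixed strategies.
Let Alice play a with probability p. Bob is indifferent when −7p + 8(1−p) = −p − 8(1−p), giving p = 8/11.
Let Bob play 1 with probability q. Alice is indifferent when −7q − (1−q) = 8q − 8(1−q), giving q = 7/22.
The value is -7·(7/22) + (-1)·(15/22) = -32/11.

-32/11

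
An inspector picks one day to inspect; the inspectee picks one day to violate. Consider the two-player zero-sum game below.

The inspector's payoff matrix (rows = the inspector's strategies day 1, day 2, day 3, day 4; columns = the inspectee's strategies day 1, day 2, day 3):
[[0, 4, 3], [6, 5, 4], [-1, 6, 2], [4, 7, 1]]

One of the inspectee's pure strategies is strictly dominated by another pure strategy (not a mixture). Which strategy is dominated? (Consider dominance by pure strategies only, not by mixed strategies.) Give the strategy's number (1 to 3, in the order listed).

2

The inspectee prefers columns that give the inspector less. Compare day 2 with day 3: 3 < 4, 4 < 5, 2 < 6, 1 < 7.
So day 3 strictly dominates day 2 for the inspectee; day 2 is strictly dominated.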